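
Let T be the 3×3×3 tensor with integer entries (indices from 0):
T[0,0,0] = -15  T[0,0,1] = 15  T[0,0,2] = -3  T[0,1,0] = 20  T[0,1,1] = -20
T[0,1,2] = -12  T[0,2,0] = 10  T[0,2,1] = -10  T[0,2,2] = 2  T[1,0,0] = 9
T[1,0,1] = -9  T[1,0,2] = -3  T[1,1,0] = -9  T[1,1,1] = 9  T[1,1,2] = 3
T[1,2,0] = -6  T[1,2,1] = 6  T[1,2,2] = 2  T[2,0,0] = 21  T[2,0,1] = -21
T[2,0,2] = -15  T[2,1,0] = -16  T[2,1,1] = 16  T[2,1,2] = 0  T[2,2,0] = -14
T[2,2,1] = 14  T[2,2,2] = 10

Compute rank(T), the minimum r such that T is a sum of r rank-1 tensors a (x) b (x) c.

Lower bound: in the mode-3 unfolding of T (rows indexed by k, columns by (i,j)) the 2×2 minor on rows k ∈ {0, 2}, columns (i,j) ∈ {(0,0), (0,1)} is det [[-15, 20], [-3, -12]] = 240 ≠ 0, so that unfolding has rank ≥ 2 and hence rank(T) ≥ 2 (CP rank is at least every unfolding rank, though it can be larger).
Upper bound: with S_k = T[:,:,k], the two rank-1 terms a₁b₁ᵀ, a₂b₂ᵀ are the rank-1 members of the pencil x·S₀ + y·S₂.
The 2×2 minor of x·S₀ + y·S₂ on rows {0,1}, columns {0,1} is −45·x² + 150·xy − 45·y² = (-15)·(x − 3·y)(3·x − y), vanishing at (x:y) = (3:1) and (1:3).
M₁ = 3·S₀ + S₂ = [[-48, 48, 32], [24, -24, -16], [48, -48, -32]] = (-8)·(2, -1, -2)(3, -3, -2)ᵀ and M₂ = S₀ + 3·S₂ = [[-24, -16, 16], [0, 0, 0], [-24, -16, 16]] = (-8)·(1, 0, 1)(3, 2, -2)ᵀ, so take a₁ = (2, -1, -2), b₁ = (3, -3, -2), a₂ = (1, 0, 1), b₂ = (3, 2, -2).
Each slice is an integer combination of E₁ = a₁b₁ᵀ and E₂ = a₂b₂ᵀ: S₀ = −3·E₁ + E₂, S₁ = 3·E₁ − E₂, S₂ = E₁ − 3·E₂; reading off coefficients, c₁ = (-3, 3, 1) and c₂ = (1, -1, -3).
Hence T = (2, -1, -2) (x) (3, -3, -2) (x) (-3, 3, 1) + (1, 0, 1) (x) (3, 2, -2) (x) (1, -1, -3), so rank(T) ≤ 2.
These bounds meet, so rank(T) = 2.

2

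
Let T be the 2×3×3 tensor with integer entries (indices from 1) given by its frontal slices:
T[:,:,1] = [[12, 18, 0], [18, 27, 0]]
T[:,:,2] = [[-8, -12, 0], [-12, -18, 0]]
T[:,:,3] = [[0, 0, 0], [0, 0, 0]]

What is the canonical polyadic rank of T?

1

Lower bound: T ≠ 0 (e.g. T[1,1,1] = 12), so rank(T) ≥ 1.
Upper bound: if T = a ⊗ b ⊗ c then every fibre of T is a multiple of the corresponding factor, so read the factors off the fibres through the nonzero entry T[1,1,1] = 12.
The mode-1 fibre T[:,1,1] = [12, 18] gives a = [2, 3] (primitive direction); the mode-2 fibre T[1,:,1] = [12, 18, 0] gives b = [2, 3, 0]; then c[k] = T[1,1,k] / (a[1]·b[1]) = [12, -8, 0] / 4 = [3, -2, 0].
Expanding [2, 3] ⊗ [2, 3, 0] ⊗ [3, -2, 0] reproduces all 18 entries of T, so T = [2, 3] ⊗ [2, 3, 0] ⊗ [3, -2, 0] and rank(T) ≤ 1.
These bounds meet, so rank(T) = 1.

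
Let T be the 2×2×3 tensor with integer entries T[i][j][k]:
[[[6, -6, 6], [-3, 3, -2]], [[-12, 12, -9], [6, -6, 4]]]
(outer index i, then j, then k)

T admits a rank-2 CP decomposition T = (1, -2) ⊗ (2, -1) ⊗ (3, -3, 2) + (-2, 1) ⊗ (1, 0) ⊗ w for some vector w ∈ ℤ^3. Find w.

Subtract the known terms from T to get the rank-1 residual R = (-2, 1) ⊗ (1, 0) ⊗ w, so R[i,j,k] = a[i]·b[j]·w[k]. Pick indices with nonzero a[0]·b[0] = (-2)·(1) = -2. Only the fibre through (0,0,·) is needed: R[0,0,:] = T[0,0,:] − Σₗ aₗ[0]bₗ[0]cₗ = [6, -6, 6] − (1)·(2)·(3, -3, 2) = [0, 0, 2]. Then w[k] = R[0,0,k] / -2 for each k, giving w = [0, 0, 2] / -2 = (0, 0, -1).

w = (0, 0, -1)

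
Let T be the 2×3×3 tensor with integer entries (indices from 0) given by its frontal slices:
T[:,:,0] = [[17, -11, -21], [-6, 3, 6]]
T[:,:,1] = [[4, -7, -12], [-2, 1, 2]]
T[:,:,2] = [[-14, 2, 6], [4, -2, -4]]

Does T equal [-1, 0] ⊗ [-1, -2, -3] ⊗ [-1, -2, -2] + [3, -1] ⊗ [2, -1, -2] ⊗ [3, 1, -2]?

Reconstruct entrywise from the claimed factors. For example, T[0,2,2] = 6 and Σₗ aₗ[0]bₗ[2]cₗ[2] = (-1)·(-3)·(-2) + (3)·(-2)·(-2) = 6; checking all 18 entries, every one matches. The claim holds.

Yes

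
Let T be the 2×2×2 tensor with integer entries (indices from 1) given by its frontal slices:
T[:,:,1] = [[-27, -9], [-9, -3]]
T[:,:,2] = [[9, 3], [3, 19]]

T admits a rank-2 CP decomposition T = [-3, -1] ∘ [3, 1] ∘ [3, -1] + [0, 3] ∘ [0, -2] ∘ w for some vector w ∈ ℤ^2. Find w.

w = [0, -3]

Subtract the known terms from T to get the rank-1 residual R = [0, 3] ∘ [0, -2] ∘ w, so R[i,j,k] = a[i]·b[j]·w[k]. Pick indices with nonzero a[2]·b[2] = (3)·(-2) = -6. Only the fibre through (2,2,·) is needed: R[2,2,:] = T[2,2,:] − Σₗ aₗ[2]bₗ[2]cₗ = [-3, 19] − (-1)·(1)·[3, -1] = [0, 18]. Then w[k] = R[2,2,k] / -6 for each k, giving w = [0, 18] / -6 = [0, -3].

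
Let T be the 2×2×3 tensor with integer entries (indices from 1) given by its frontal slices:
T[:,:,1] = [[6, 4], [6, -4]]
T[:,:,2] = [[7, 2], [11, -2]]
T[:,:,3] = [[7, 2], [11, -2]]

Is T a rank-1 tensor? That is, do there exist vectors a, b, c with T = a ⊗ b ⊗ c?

The mode-3 unfolding of T (rows indexed by k, columns by (i,j) = (1,1), (1,2), (2,1), (2,2)) is [[6, 4, 6, -4], [7, 2, 11, -2], [7, 2, 11, -2]].
There the 2×2 minor on rows k ∈ {1, 2}, columns (i,j) ∈ {(1,1), (1,2)} is det [[6, 4], [7, 2]] = -16 ≠ 0, so this unfolding has rank ≥ 2; CP rank is at least every unfolding rank, so rank(T) ≥ 2.
In particular rank(T) ≥ 2 > 1, so T is not rank-1.

No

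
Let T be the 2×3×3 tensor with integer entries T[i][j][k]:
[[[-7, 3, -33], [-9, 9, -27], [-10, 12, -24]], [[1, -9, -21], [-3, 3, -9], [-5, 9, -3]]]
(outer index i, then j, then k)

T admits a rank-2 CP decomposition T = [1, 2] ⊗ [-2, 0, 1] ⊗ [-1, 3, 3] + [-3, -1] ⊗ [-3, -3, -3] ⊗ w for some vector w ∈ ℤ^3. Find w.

Subtract the known terms from T to get the rank-1 residual R = [-3, -1] ⊗ [-3, -3, -3] ⊗ w, so R[i,j,k] = a[i]·b[j]·w[k]. Pick indices with nonzero a[0]·b[0] = (-3)·(-3) = 9. Only the fibre through (0,0,·) is needed: R[0,0,:] = T[0,0,:] − Σₗ aₗ[0]bₗ[0]cₗ = [-7, 3, -33] − (1)·(-2)·[-1, 3, 3] = [-9, 9, -27]. Then w[k] = R[0,0,k] / 9 for each k, giving w = [-9, 9, -27] / 9 = [-1, 1, -3].

w = [-1, 1, -3]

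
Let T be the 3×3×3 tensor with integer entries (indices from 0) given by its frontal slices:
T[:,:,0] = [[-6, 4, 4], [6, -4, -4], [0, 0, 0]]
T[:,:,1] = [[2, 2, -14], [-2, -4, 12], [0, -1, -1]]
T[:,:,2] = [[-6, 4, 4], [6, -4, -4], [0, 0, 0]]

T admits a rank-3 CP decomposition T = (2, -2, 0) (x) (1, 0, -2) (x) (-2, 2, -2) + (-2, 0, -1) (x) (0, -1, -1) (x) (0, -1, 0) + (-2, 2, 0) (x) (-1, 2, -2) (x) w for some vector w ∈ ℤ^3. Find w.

Subtract the known terms from T to get the rank-1 residual R = (-2, 2, 0) (x) (-1, 2, -2) (x) w, so R[i,j,k] = a[i]·b[j]·w[k]. Pick indices with nonzero a[0]·b[0] = (-2)·(-1) = 2. Only the fibre through (0,0,·) is needed: R[0,0,:] = T[0,0,:] − Σₗ aₗ[0]bₗ[0]cₗ = [-6, 2, -6] − (2)·(1)·(-2, 2, -2) − (-2)·(0)·(0, -1, 0) = [-2, -2, -2]. Then w[k] = R[0,0,k] / 2 for each k, giving w = [-2, -2, -2] / 2 = (-1, -1, -1).

w = (-1, -1, -1)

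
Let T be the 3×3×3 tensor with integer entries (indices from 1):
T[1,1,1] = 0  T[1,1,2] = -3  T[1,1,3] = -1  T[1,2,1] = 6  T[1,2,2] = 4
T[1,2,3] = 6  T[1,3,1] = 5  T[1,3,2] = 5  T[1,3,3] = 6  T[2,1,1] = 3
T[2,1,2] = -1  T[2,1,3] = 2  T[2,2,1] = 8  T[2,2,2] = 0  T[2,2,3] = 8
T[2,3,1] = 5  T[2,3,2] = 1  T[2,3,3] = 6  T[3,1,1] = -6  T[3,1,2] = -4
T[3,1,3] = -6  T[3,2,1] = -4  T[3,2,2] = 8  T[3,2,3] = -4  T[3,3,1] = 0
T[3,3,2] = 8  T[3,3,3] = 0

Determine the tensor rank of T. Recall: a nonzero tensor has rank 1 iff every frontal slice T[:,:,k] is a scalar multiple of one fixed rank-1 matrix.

Lower bound: the mode-2 unfolding of T (rows indexed by j, columns by (i,k) = (1,1), (1,2), (1,3), (2,1), (2,2), (2,3), (3,1), (3,2), (3,3)) is [[0, -3, -1, 3, -1, 2, -6, -4, -6], [6, 4, 6, 8, 0, 8, -4, 8, -4], [5, 5, 6, 5, 1, 6, 0, 8, 0]].
There the 3×3 minor on rows j ∈ {1, 2, 3}, columns (i,k) ∈ {(1,1), (1,2), (1,3)} is det [[0, -3, -1], [6, 4, 6], [5, 5, 6]] = 8 ≠ 0, so this unfolding has rank ≥ 3; CP rank is at least every unfolding rank, so rank(T) ≥ 3. (Unfolding ranks only ever bound the CP rank from below — rank(T) can be strictly larger than all of them — so the matching upper bound has to come from an explicit 3-term decomposition.)
Upper bound: T is a sum of 3 rank-1 terms, T = (1, 0, 2) ⊗ (1, -2, -2) ⊗ (-1, -2, -1) + (1, 1, 0) ⊗ (1, 0, -1) ⊗ (-1, -1, -2) + (1, 2, -2) ⊗ (1, 2, 1) ⊗ (2, 0, 2) (written with every a and b primitive with positive leading entry and the scale carried by c; CP decompositions are not unique, and this one is verified by expanding entrywise), so rank(T) ≤ 3.
These bounds meet, so rank(T) = 3.

3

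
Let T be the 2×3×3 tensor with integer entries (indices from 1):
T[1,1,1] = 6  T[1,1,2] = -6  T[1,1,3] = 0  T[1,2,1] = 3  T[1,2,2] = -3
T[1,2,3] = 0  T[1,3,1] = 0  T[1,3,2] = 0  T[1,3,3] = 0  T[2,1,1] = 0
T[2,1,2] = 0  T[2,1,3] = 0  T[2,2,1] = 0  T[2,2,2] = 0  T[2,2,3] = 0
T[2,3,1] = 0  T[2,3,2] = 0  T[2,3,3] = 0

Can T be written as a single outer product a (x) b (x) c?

If T = a (x) b (x) c then every fibre of T is a multiple of the corresponding factor, so read the factors off the fibres through the nonzero entry T[1,1,1] = 6.
The mode-1 fibre T[:,1,1] = [6, 0] gives a = [1, 0] (primitive direction); the mode-2 fibre T[1,:,1] = [6, 3, 0] gives b = [2, 1, 0]; then c[k] = T[1,1,k] / (a[1]·b[1]) = [6, -6, 0] / 2 = [3, -3, 0].
Expanding [1, 0] (x) [2, 1, 0] (x) [3, -3, 0] reproduces all 18 entries of T, so T = [1, 0] (x) [2, 1, 0] (x) [3, -3, 0] and rank(T) ≤ 1.
Equivalently every frontal slice T[:,:,k] is c[k] times the rank-1 matrix [1, 0] (x) [2, 1, 0]. So T has rank 1 (it is nonzero).

Yes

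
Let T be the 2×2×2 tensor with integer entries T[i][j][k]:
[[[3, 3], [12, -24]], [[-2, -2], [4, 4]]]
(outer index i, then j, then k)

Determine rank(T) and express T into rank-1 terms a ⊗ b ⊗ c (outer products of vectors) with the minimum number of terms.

rank(T) = 2

Lower bound: the mode-1 unfolding of T (rows indexed by i, columns by (j,k) = (0,0), (0,1), (1,0), (1,1)) is [[3, 3, 12, -24], [-2, -2, 4, 4]].
There the 2×2 minor on rows i ∈ {0, 1}, columns (j,k) ∈ {(0,0), (1,0)} is det [[3, 12], [-2, 4]] = 36 ≠ 0, so this unfolding has rank ≥ 2; CP rank is at least every unfolding rank, so rank(T) ≥ 2. (Flattening ranks never certify an upper bound on CP rank; for that we must actually write T with 2 rank-1 terms.)
Upper bound — finding two terms. Write S_k = T[:,:,k] for the frontal slices: S₀ = [[3, 12], [-2, 4]], S₁ = [[3, -24], [-2, 4]].
If T = a₁ ⊗ b₁ ⊗ c₁ + a₂ ⊗ b₂ ⊗ c₂ then each S_k = c₁[k]·a₁b₁ᵀ + c₂[k]·a₂b₂ᵀ. S₀ and S₁ are linearly independent, so a₁b₁ᵀ and a₂b₂ᵀ must span the same plane of matrices: they are the rank-1 matrices of the form x·S₀ + y·S₁.
det(x·S₀ + y·S₁) is 36·x² − 36·y² = 36·(x − y)(x + y), vanishing at (x:y) = (1:1) and (1:-1).
M₁ = S₀ + S₁ = [[6, -12], [-4, 8]] = 2·(3, -2)(1, -2)ᵀ and M₂ = S₀ − S₁ = [[0, 36], [0, 0]] = 36·(1, 0)(0, 1)ᵀ, so take a₁ = (3, -2), b₁ = (1, -2), a₂ = (1, 0), b₂ = (0, 1).
Each slice is an integer combination of E₁ = a₁b₁ᵀ and E₂ = a₂b₂ᵀ: S₀ = E₁ + 18·E₂, S₁ = E₁ − 18·E₂; reading off coefficients, c₁ = (1, 1) and c₂ = (18, -18).
Hence T = (3, -2) ⊗ (1, -2) ⊗ (1, 1) + (1, 0) ⊗ (0, 1) ⊗ (18, -18), so rank(T) ≤ 2.
These bounds meet, so rank(T) = 2.
Check entry T[1,1,0] = 4: (-2)·(-2)·(1) + (0)·(1)·(18) = 4.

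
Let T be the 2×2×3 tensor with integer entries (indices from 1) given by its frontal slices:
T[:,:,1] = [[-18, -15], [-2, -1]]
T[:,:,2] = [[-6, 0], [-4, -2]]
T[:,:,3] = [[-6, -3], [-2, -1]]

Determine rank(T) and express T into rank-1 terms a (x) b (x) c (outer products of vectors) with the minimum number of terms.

Lower bound: in the mode-2 unfolding of T (rows indexed by j, columns by (i,k)) the 2×2 minor on rows j ∈ {1, 2}, columns (i,k) ∈ {(1,1), (1,2)} is det [[-18, -6], [-15, 0]] = -90 ≠ 0, so that unfolding has rank ≥ 2 and hence rank(T) ≥ 2 (CP rank is at least every unfolding rank, though it can be larger).
Upper bound: with S_k = T[:,:,k], the two rank-1 terms a₁b₁ᵀ, a₂b₂ᵀ are the rank-1 members of the pencil x·S₁ + y·S₂.
det(x·S₁ + y·S₂) is −12·x² − 18·xy + 12·y² = (-6)·(x + 2·y)(2·x − y), vanishing at (x:y) = (2:-1) and (1:2).
M₁ = 2·S₁ − S₂ = [[-30, -30], [0, 0]] = (-30)·[1, 0][1, 1]ᵀ and M₂ = S₁ + 2·S₂ = [[-30, -15], [-10, -5]] = (-5)·[3, 1][2, 1]ᵀ, so take a₁ = [1, 0], b₁ = [1, 1], a₂ = [3, 1], b₂ = [2, 1].
Each slice is an integer combination of E₁ = a₁b₁ᵀ and E₂ = a₂b₂ᵀ: S₁ = −12·E₁ − E₂, S₂ = 6·E₁ − 2·E₂, S₃ = −E₂; reading off coefficients, c₁ = [-12, 6, 0] and c₂ = [-1, -2, -1].
Hence T = [1, 0] (x) [1, 1] (x) [-12, 6, 0] + [3, 1] (x) [2, 1] (x) [-1, -2, -1], so rank(T) ≤ 2.
These bounds meet, so rank(T) = 2.

rank(T) = 2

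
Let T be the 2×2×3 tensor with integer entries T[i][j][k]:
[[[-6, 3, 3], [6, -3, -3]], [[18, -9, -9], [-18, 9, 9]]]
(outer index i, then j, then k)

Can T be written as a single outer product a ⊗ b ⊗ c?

Yes

The mode-1 fibre T[:,0,0] = [-6, 18] gives a = [1, -3] (primitive direction); the mode-2 fibre T[0,:,0] = [-6, 6] gives b = [1, -1]; then c[k] = T[0,0,k] / (a[0]·b[0]) = [-6, 3, 3] / 1 = [-6, 3, 3].
Expanding [1, -3] ⊗ [1, -1] ⊗ [-6, 3, 3] reproduces all 12 entries of T, so T = [1, -3] ⊗ [1, -1] ⊗ [-6, 3, 3] and rank(T) ≤ 1.
Equivalently every frontal slice T[:,:,k] is c[k] times the rank-1 matrix [1, -3] ⊗ [1, -1]. So T has rank 1 (it is nonzero).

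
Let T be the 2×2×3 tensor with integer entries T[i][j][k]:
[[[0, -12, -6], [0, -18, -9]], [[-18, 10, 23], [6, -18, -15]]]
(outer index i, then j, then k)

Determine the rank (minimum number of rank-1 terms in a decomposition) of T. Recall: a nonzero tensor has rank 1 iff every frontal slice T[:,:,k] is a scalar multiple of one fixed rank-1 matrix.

Lower bound: the mode-2 unfolding of T (rows indexed by j, columns by (i,k) = (0,0), (0,1), (0,2), (1,0), (1,1), (1,2)) is [[0, -12, -6, -18, 10, 23], [0, -18, -9, 6, -18, -15]].
There the 2×2 minor on rows j ∈ {0, 1}, columns (i,k) ∈ {(0,1), (1,0)} is det [[-12, -18], [-18, 6]] = -396 ≠ 0, so this unfolding has rank ≥ 2; CP rank is at least every unfolding rank, so rank(T) ≥ 2. (This is only a lower bound: in general the CP rank may exceed every unfolding rank, so we still need to exhibit 2 rank-1 terms summing to T.)
Upper bound — finding two terms. Write S_k = T[:,:,k] for the frontal slices: S₀ = [[0, 0], [-18, 6]], S₁ = [[-12, -18], [10, -18]], S₂ = [[-6, -9], [23, -15]].
If T = a₁ (x) b₁ (x) c₁ + a₂ (x) b₂ (x) c₂ then each S_k = c₁[k]·a₁b₁ᵀ + c₂[k]·a₂b₂ᵀ. S₀ and S₁ are linearly independent, so a₁b₁ᵀ and a₂b₂ᵀ must span the same plane of matrices: they are the rank-1 matrices of the form x·S₀ + y·S₁.
det(x·S₀ + y·S₁) is −396·xy + 396·y² = (-396)·(x − y)(y), vanishing at (x:y) = (1:1) and (1:0).
M₁ = S₀ + S₁ = [[-12, -18], [-8, -12]] = (-2)·[3, 2][2, 3]ᵀ and M₂ = S₀ = [[0, 0], [-18, 6]] = (-6)·[0, 1][3, -1]ᵀ, so take a₁ = [3, 2], b₁ = [2, 3], a₂ = [0, 1], b₂ = [3, -1].
Each slice is an integer combination of E₁ = a₁b₁ᵀ and E₂ = a₂b₂ᵀ: S₀ = −6·E₂, S₁ = −2·E₁ + 6·E₂, S₂ = −E₁ + 9·E₂; reading off coefficients, c₁ = [0, -2, -1] and c₂ = [-6, 6, 9].
Hence T = [3, 2] (x) [2, 3] (x) [0, -2, -1] + [0, 1] (x) [3, -1] (x) [-6, 6, 9], so rank(T) ≤ 2.
These bounds meet, so rank(T) = 2.

2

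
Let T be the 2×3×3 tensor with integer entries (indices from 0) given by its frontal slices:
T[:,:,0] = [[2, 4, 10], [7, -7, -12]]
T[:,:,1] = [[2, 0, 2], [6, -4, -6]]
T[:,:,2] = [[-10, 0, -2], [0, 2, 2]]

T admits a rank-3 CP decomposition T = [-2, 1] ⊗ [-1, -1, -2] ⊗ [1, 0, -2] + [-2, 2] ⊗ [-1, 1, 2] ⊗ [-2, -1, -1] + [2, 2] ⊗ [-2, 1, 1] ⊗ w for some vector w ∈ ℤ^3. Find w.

w = [-1, -1, 1]

Subtract the known terms from T to get the rank-1 residual R = [2, 2] ⊗ [-2, 1, 1] ⊗ w, so R[i,j,k] = a[i]·b[j]·w[k]. Pick indices with nonzero a[0]·b[0] = (2)·(-2) = -4. Only the fibre through (0,0,·) is needed: R[0,0,:] = T[0,0,:] − Σₗ aₗ[0]bₗ[0]cₗ = [2, 2, -10] − (-2)·(-1)·[1, 0, -2] − (-2)·(-1)·[-2, -1, -1] = [4, 4, -4]. Then w[k] = R[0,0,k] / -4 for each k, giving w = [4, 4, -4] / -4 = [-1, -1, 1].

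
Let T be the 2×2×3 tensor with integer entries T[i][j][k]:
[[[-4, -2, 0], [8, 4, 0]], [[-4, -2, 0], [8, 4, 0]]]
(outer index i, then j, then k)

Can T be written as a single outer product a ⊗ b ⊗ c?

Yes

The mode-1 fibre T[:,0,0] = [-4, -4] gives a = (1, 1) (primitive direction); the mode-2 fibre T[0,:,0] = [-4, 8] gives b = (1, -2); then c[k] = T[0,0,k] / (a[0]·b[0]) = [-4, -2, 0] / 1 = (-4, -2, 0).
Expanding (1, 1) ⊗ (1, -2) ⊗ (-4, -2, 0) reproduces all 12 entries of T, so T = (1, 1) ⊗ (1, -2) ⊗ (-4, -2, 0) and rank(T) ≤ 1.
Equivalently every frontal slice T[:,:,k] is c[k] times the rank-1 matrix (1, 1) ⊗ (1, -2). So T has rank 1 (it is nonzero).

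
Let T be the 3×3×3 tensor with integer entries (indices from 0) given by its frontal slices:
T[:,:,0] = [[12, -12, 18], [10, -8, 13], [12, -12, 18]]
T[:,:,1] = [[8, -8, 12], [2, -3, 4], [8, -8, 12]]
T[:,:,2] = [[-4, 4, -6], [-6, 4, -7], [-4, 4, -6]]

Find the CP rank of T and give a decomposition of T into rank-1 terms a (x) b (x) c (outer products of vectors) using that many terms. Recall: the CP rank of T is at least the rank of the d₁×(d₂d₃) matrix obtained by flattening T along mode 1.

Lower bound: the mode-3 unfolding of T (rows indexed by k, columns by (i,j) = (0,0), (0,1), (0,2), (1,0), (1,1), (1,2), (2,0), (2,1), (2,2)) is [[12, -12, 18, 10, -8, 13, 12, -12, 18], [8, -8, 12, 2, -3, 4, 8, -8, 12], [-4, 4, -6, -6, 4, -7, -4, 4, -6]].
There the 2×2 minor on rows k ∈ {0, 1}, columns (i,j) ∈ {(0,0), (1,0)} is det [[12, 10], [8, 2]] = -56 ≠ 0, so this unfolding has rank ≥ 2; CP rank is at least every unfolding rank, so rank(T) ≥ 2. (Flattening ranks never certify an upper bound on CP rank; for that we must actually write T with 2 rank-1 terms.)
Upper bound — finding two terms. Write S_k = T[:,:,k] for the frontal slices: S₀ = [[12, -12, 18], [10, -8, 13], [12, -12, 18]], S₁ = [[8, -8, 12], [2, -3, 4], [8, -8, 12]], S₂ = [[-4, 4, -6], [-6, 4, -7], [-4, 4, -6]].
If T = a₁ (x) b₁ (x) c₁ + a₂ (x) b₂ (x) c₂ then each S_k = c₁[k]·a₁b₁ᵀ + c₂[k]·a₂b₂ᵀ. S₀ and S₁ are linearly independent, so a₁b₁ᵀ and a₂b₂ᵀ must span the same plane of matrices: they are the rank-1 matrices of the form x·S₀ + y·S₁.
The 2×2 minor of x·S₀ + y·S₁ on rows {0,1}, columns {0,1} is 24·x² + 4·xy − 8·y² = 4·(3·x + 2·y)(2·x − y), vanishing at (x:y) = (2:-3) and (1:2).
M₁ = 2·S₀ − 3·S₁ = [[0, 0, 0], [14, -7, 14], [0, 0, 0]] = 7·[0, 1, 0][2, -1, 2]ᵀ and M₂ = S₀ + 2·S₁ = [[28, -28, 42], [14, -14, 21], [28, -28, 42]] = 7·[2, 1, 2][2, -2, 3]ᵀ, so take a₁ = [0, 1, 0], b₁ = [2, -1, 2], a₂ = [2, 1, 2], b₂ = [2, -2, 3].
Each slice is an integer combination of E₁ = a₁b₁ᵀ and E₂ = a₂b₂ᵀ: S₀ = 2·E₁ + 3·E₂, S₁ = −E₁ + 2·E₂, S₂ = −2·E₁ − E₂; reading off coefficients, c₁ = [2, -1, -2] and c₂ = [3, 2, -1].
Hence T = [0, 1, 0] (x) [2, -1, 2] (x) [2, -1, -2] + [2, 1, 2] (x) [2, -2, 3] (x) [3, 2, -1], so rank(T) ≤ 2.
These bounds meet, so rank(T) = 2.
Check entry T[2,0,1] = 8: (0)·(2)·(-1) + (2)·(2)·(2) = 8.

rank(T) = 2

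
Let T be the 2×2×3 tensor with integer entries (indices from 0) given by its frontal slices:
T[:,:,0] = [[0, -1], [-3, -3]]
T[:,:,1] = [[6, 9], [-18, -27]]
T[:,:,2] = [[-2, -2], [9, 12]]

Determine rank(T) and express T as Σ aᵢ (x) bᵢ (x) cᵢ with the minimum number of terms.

rank(T) = 2

Lower bound: in the mode-2 unfolding of T (rows indexed by j, columns by (i,k)) the 2×2 minor on rows j ∈ {0, 1}, columns (i,k) ∈ {(0,0), (0,1)} is det [[0, 6], [-1, 9]] = 6 ≠ 0, so that unfolding has rank ≥ 2 and hence rank(T) ≥ 2 (CP rank is at least every unfolding rank, though it can be larger).
Upper bound: with S_k = T[:,:,k], the two rank-1 terms a₁b₁ᵀ, a₂b₂ᵀ are the rank-1 members of the pencil x·S₀ + y·S₁.
det(x·S₀ + y·S₁) is −3·x² − 9·xy = (-3)·(x + 3·y)(x), vanishing at (x:y) = (3:-1) and (0:1).
M₁ = 3·S₀ − S₁ = [[-6, -12], [9, 18]] = (-3)·[2, -3][1, 2]ᵀ and M₂ = S₁ = [[6, 9], [-18, -27]] = 3·[1, -3][2, 3]ᵀ, so take a₁ = [2, -3], b₁ = [1, 2], a₂ = [1, -3], b₂ = [2, 3].
Each slice is an integer combination of E₁ = a₁b₁ᵀ and E₂ = a₂b₂ᵀ: S₀ = −E₁ + E₂, S₁ = 3·E₂, S₂ = E₁ − 2·E₂; reading off coefficients, c₁ = [-1, 0, 1] and c₂ = [1, 3, -2].
Hence T = [2, -3] (x) [1, 2] (x) [-1, 0, 1] + [1, -3] (x) [2, 3] (x) [1, 3, -2], so rank(T) ≤ 2.
These bounds meet, so rank(T) = 2.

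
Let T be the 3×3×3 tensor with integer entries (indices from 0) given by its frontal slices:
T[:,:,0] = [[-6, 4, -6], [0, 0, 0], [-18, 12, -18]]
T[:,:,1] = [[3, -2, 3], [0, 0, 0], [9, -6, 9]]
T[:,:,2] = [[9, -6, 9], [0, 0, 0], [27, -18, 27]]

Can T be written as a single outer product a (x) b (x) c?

Yes

The mode-1 fibre T[:,0,0] = [-6, 0, -18] gives a = [1, 0, 3] (primitive direction); the mode-2 fibre T[0,:,0] = [-6, 4, -6] gives b = [3, -2, 3]; then c[k] = T[0,0,k] / (a[0]·b[0]) = [-6, 3, 9] / 3 = [-2, 1, 3].
Expanding [1, 0, 3] (x) [3, -2, 3] (x) [-2, 1, 3] reproduces all 27 entries of T, so T = [1, 0, 3] (x) [3, -2, 3] (x) [-2, 1, 3] and rank(T) ≤ 1.
Equivalently every frontal slice T[:,:,k] is c[k] times the rank-1 matrix [1, 0, 3] (x) [3, -2, 3]. So T has rank 1 (it is nonzero).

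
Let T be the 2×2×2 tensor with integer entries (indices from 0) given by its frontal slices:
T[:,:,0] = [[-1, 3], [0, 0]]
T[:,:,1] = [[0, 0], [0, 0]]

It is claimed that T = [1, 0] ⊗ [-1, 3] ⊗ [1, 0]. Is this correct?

Yes

Reconstruct entrywise from the claimed factors. For example, T[1,0,0] = 0 and Σₗ aₗ[1]bₗ[0]cₗ[0] = (0)·(-1)·(1) = 0; checking all 8 entries, every one matches. The claim holds.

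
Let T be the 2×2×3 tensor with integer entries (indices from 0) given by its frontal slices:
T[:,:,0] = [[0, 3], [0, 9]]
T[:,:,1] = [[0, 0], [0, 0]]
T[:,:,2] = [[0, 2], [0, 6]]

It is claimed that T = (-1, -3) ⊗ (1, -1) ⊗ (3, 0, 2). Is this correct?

No

Reconstruct entry (0,0,0) from the claimed factors: Σₗ aₗ[0]bₗ[0]cₗ[0] = (-1)·(1)·(3) = -3, but T[0,0,0] = 0. The claim is false.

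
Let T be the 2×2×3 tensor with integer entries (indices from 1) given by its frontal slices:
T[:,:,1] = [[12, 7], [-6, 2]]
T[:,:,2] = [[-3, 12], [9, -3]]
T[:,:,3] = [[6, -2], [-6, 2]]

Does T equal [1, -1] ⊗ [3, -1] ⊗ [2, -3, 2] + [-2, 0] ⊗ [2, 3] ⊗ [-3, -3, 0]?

No

Reconstruct entry (1,1,1) from the claimed factors: Σₗ aₗ[1]bₗ[1]cₗ[1] = (1)·(3)·(2) + (-2)·(2)·(-3) = 18, but T[1,1,1] = 12. The claim is false.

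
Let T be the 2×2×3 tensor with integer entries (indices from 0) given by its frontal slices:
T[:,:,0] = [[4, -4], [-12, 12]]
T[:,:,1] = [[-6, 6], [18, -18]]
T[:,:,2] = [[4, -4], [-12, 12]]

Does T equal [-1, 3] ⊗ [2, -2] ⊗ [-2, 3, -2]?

Yes

Reconstruct entrywise from the claimed factors. For example, T[0,0,2] = 4 and Σₗ aₗ[0]bₗ[0]cₗ[2] = (-1)·(2)·(-2) = 4; checking all 12 entries, every one matches. The claim holds.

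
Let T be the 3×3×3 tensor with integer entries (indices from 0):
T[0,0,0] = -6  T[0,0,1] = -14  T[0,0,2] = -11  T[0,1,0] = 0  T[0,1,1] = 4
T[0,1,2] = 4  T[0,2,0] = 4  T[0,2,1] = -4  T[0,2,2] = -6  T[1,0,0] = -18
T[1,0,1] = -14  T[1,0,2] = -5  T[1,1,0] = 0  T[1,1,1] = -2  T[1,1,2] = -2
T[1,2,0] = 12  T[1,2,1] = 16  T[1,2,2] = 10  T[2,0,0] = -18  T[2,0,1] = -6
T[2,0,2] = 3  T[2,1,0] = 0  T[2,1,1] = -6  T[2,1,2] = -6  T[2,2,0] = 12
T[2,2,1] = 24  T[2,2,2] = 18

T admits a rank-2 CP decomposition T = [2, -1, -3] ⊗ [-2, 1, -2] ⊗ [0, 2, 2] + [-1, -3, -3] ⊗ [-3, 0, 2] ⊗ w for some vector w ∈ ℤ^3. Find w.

Subtract the known terms from T to get the rank-1 residual R = [-1, -3, -3] ⊗ [-3, 0, 2] ⊗ w, so R[i,j,k] = a[i]·b[j]·w[k]. Pick indices with nonzero a[0]·b[0] = (-1)·(-3) = 3. Only the fibre through (0,0,·) is needed: R[0,0,:] = T[0,0,:] − Σₗ aₗ[0]bₗ[0]cₗ = [-6, -14, -11] − (2)·(-2)·[0, 2, 2] = [-6, -6, -3]. Then w[k] = R[0,0,k] / 3 for each k, giving w = [-6, -6, -3] / 3 = [-2, -2, -1].

w = [-2, -2, -1]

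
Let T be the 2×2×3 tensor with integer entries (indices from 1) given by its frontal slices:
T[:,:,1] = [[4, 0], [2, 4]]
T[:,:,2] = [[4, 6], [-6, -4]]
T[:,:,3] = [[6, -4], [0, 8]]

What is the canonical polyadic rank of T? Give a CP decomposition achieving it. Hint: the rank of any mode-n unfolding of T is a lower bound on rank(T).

rank(T) = 3

Lower bound: in the mode-3 unfolding of T (rows indexed by k, columns by (i,j)) the 3×3 minor on rows k ∈ {1, 2, 3}, columns (i,j) ∈ {(1,1), (1,2), (2,1)} is det [[4, 0, 2], [4, 6, -6], [6, -4, 0]] = -200 ≠ 0, so that unfolding has rank ≥ 3 and hence rank(T) ≥ 3 (CP rank is at least every unfolding rank, though it can be larger).
Upper bound: T is a sum of 3 rank-1 terms, T = [1, -2] ⊗ [1, 0] ⊗ [-2, 4, -2] + [1, -1] ⊗ [1, -2] ⊗ [2, -2, 4] + [1, 0] ⊗ [1, 1] ⊗ [4, 2, 4] (one valid choice — decompositions are not unique — normalised so each a, b is primitive with positive first nonzero entry; check it by expanding all entries), so rank(T) ≤ 3.
These bounds meet, so rank(T) = 3.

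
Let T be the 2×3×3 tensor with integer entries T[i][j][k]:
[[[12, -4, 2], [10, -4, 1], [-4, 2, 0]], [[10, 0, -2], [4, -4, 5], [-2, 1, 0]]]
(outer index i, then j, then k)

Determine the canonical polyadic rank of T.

Lower bound: the mode-3 unfolding of T (rows indexed by k, columns by (i,j) = (0,0), (0,1), (0,2), (1,0), (1,1), (1,2)) is [[12, 10, -4, 10, 4, -2], [-4, -4, 2, 0, -4, 1], [2, 1, 0, -2, 5, 0]].
There the 3×3 minor on rows k ∈ {0, 1, 2}, columns (i,j) ∈ {(0,0), (0,1), (1,0)} is det [[12, 10, 10], [-4, -4, 0], [2, 1, -2]] = 56 ≠ 0, so this unfolding has rank ≥ 3; CP rank is at least every unfolding rank, so rank(T) ≥ 3. (This is only a lower bound: in general the CP rank may exceed every unfolding rank, so we still need to exhibit 3 rank-1 terms summing to T.)
Upper bound: T is a sum of 3 rank-1 terms, T = (0, 1) ⊗ (1, -1, 0) ⊗ (2, 2, -4) + (1, 1) ⊗ (2, 1, 0) ⊗ (2, 0, 1) + (2, 1) ⊗ (2, 2, -1) ⊗ (2, -1, 0) (one valid choice — decompositions are not unique — normalised so each a, b is primitive with positive first nonzero entry; check it by expanding all entries), so rank(T) ≤ 3.
These bounds meet, so rank(T) = 3.
Check entry T[1,0,0] = 10: (1)·(1)·(2) + (1)·(2)·(2) + (1)·(2)·(2) = 10.

3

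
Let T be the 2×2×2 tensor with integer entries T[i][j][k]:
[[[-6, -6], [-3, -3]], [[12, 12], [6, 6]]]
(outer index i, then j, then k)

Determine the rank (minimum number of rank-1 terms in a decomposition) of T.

Lower bound: T ≠ 0 (e.g. T[0,0,0] = -6), so rank(T) ≥ 1.
Upper bound: if T = a (x) b (x) c then every fibre of T is a multiple of the corresponding factor, so read the factors off the fibres through the nonzero entry T[0,0,0] = -6.
The mode-1 fibre T[:,0,0] = [-6, 12] gives a = (1, -2) (primitive direction); the mode-2 fibre T[0,:,0] = [-6, -3] gives b = (2, 1); then c[k] = T[0,0,k] / (a[0]·b[0]) = [-6, -6] / 2 = (-3, -3).
Expanding (1, -2) (x) (2, 1) (x) (-3, -3) reproduces all 8 entries of T, so T = (1, -2) (x) (2, 1) (x) (-3, -3) and rank(T) ≤ 1.
These bounds meet, so rank(T) = 1.

1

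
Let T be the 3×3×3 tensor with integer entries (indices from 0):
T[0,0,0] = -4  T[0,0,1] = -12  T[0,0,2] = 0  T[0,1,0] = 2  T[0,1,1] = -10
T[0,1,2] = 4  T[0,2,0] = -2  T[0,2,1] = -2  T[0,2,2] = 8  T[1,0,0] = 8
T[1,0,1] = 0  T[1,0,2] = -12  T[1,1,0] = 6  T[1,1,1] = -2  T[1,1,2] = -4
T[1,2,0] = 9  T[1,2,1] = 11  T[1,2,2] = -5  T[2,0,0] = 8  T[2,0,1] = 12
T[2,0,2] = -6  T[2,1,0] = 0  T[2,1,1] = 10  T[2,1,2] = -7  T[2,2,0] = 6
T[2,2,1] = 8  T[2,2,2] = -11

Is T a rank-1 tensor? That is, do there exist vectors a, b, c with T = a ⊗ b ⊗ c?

The mode-2 unfolding of T (rows indexed by j, columns by (i,k) = (0,0), (0,1), (0,2), (1,0), (1,1), (1,2), (2,0), (2,1), (2,2)) is [[-4, -12, 0, 8, 0, -12, 8, 12, -6], [2, -10, 4, 6, -2, -4, 0, 10, -7], [-2, -2, 8, 9, 11, -5, 6, 8, -11]].
There the 3×3 minor on rows j ∈ {0, 1, 2}, columns (i,k) ∈ {(0,0), (0,1), (0,2)} is det [[-4, -12, 0], [2, -10, 4], [-2, -2, 8]] = 576 ≠ 0, so this unfolding has rank ≥ 3; CP rank is at least every unfolding rank, so rank(T) ≥ 3.
In particular rank(T) ≥ 3 > 1, so T is not rank-1.

No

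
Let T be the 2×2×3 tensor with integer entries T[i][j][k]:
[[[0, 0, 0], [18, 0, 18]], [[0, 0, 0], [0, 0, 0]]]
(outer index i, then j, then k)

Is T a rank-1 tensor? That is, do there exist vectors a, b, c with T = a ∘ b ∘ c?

Yes

If T = a ∘ b ∘ c then every fibre of T is a multiple of the corresponding factor, so read the factors off the fibres through the nonzero entry T[0,1,0] = 18.
The mode-1 fibre T[:,1,0] = [18, 0] gives a = [1, 0] (primitive direction); the mode-2 fibre T[0,:,0] = [0, 18] gives b = [0, 1]; then c[k] = T[0,1,k] / (a[0]·b[1]) = [18, 0, 18] / 1 = [18, 0, 18].
Expanding [1, 0] ∘ [0, 1] ∘ [18, 0, 18] reproduces all 12 entries of T, so T = [1, 0] ∘ [0, 1] ∘ [18, 0, 18] and rank(T) ≤ 1.
Equivalently every frontal slice T[:,:,k] is c[k] times the rank-1 matrix [1, 0] ∘ [0, 1]. So T has rank 1 (it is nonzero).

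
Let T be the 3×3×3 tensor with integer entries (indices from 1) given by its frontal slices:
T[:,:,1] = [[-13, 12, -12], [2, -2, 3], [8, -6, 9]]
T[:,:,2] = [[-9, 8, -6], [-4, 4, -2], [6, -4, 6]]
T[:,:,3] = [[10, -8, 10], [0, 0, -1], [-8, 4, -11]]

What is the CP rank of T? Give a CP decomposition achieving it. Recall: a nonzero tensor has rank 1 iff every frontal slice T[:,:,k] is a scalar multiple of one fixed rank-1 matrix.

rank(T) = 3

Lower bound: the mode-3 unfolding of T (rows indexed by k, columns by (i,j) = (1,1), (1,2), (1,3), (2,1), (2,2), (2,3), (3,1), (3,2), (3,3)) is [[-13, 12, -12, 2, -2, 3, 8, -6, 9], [-9, 8, -6, -4, 4, -2, 6, -4, 6], [10, -8, 10, 0, 0, -1, -8, 4, -11]].
There the 3×3 minor on rows k ∈ {1, 2, 3}, columns (i,j) ∈ {(1,1), (1,2), (1,3)} is det [[-13, 12, -12], [-9, 8, -6], [10, -8, 10]] = 40 ≠ 0, so this unfolding has rank ≥ 3; CP rank is at least every unfolding rank, so rank(T) ≥ 3. (Flattening ranks never certify an upper bound on CP rank; for that we must actually write T with 3 rank-1 terms.)
Upper bound: T is a sum of 3 rank-1 terms, T = (1, 0, -2) ∘ (1, 0, 2) ∘ (-1, -1, 2) + (2, -1, -1) ∘ (1, -1, 1) ∘ (-4, 0, 2) + (2, 1, -1) ∘ (2, -2, 1) ∘ (-1, -2, 1) (written with every a and b primitive with positive leading entry and the scale carried by c; CP decompositions are not unique, and this one is verified by expanding entrywise), so rank(T) ≤ 3.
These bounds meet, so rank(T) = 3.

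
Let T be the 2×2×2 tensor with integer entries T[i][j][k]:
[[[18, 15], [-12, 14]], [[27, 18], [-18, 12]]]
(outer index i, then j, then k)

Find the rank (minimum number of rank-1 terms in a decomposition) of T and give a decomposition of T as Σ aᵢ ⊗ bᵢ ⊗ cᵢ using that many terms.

Lower bound: in the mode-2 unfolding of T (rows indexed by j, columns by (i,k)) the 2×2 minor on rows j ∈ {0, 1}, columns (i,k) ∈ {(0,0), (0,1)} is det [[18, 15], [-12, 14]] = 432 ≠ 0, so that unfolding has rank ≥ 2 and hence rank(T) ≥ 2 (CP rank is at least every unfolding rank, though it can be larger).
Upper bound: with S_k = T[:,:,k], the two rank-1 terms a₁b₁ᵀ, a₂b₂ᵀ are the rank-1 members of the pencil x·S₀ + y·S₁.
det(x·S₀ + y·S₁) is −216·xy − 72·y² = (-72)·(y)(3·x + y), vanishing at (x:y) = (1:0) and (1:-3).
M₁ = S₀ = [[18, -12], [27, -18]] = 3·[2, 3][3, -2]ᵀ and M₂ = S₀ − 3·S₁ = [[-27, -54], [-27, -54]] = (-27)·[1, 1][1, 2]ᵀ, so take a₁ = [2, 3], b₁ = [3, -2], a₂ = [1, 1], b₂ = [1, 2].
Each slice is an integer combination of E₁ = a₁b₁ᵀ and E₂ = a₂b₂ᵀ: S₀ = 3·E₁, S₁ = E₁ + 9·E₂; reading off coefficients, c₁ = [3, 1] and c₂ = [0, 9].
Hence T = [2, 3] ⊗ [3, -2] ⊗ [3, 1] + [1, 1] ⊗ [1, 2] ⊗ [0, 9], so rank(T) ≤ 2.
These bounds meet, so rank(T) = 2.

rank(T) = 2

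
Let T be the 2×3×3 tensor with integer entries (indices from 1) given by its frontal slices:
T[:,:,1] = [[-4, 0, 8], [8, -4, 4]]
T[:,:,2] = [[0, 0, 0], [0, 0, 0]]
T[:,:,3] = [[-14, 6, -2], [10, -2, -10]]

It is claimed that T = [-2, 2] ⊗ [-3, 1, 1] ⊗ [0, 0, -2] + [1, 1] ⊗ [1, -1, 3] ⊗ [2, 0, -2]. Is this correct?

No

Reconstruct entry (1,1,1) from the claimed factors: Σₗ aₗ[1]bₗ[1]cₗ[1] = (-2)·(-3)·(0) + (1)·(1)·(2) = 2, but T[1,1,1] = -4. The claim is false.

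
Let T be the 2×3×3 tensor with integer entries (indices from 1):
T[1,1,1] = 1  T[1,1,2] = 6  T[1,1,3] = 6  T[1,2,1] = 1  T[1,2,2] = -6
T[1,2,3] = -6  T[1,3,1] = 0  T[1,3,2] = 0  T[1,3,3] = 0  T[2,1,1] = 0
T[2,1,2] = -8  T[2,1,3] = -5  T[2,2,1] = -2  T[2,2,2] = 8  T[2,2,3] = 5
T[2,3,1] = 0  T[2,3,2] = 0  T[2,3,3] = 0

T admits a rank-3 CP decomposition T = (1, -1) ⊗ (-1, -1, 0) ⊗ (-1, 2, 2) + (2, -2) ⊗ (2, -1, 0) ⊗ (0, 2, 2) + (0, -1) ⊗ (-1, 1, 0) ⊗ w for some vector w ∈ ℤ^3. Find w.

Subtract the known terms from T to get the rank-1 residual R = (0, -1) ⊗ (-1, 1, 0) ⊗ w, so R[i,j,k] = a[i]·b[j]·w[k]. Pick indices with nonzero a[2]·b[1] = (-1)·(-1) = 1. Only the fibre through (2,1,·) is needed: R[2,1,:] = T[2,1,:] − Σₗ aₗ[2]bₗ[1]cₗ = [0, -8, -5] − (-1)·(-1)·(-1, 2, 2) − (-2)·(2)·(0, 2, 2) = [1, -2, 1]. Then w[k] = R[2,1,k] / 1 for each k, giving w = [1, -2, 1] / 1 = (1, -2, 1).

w = (1, -2, 1)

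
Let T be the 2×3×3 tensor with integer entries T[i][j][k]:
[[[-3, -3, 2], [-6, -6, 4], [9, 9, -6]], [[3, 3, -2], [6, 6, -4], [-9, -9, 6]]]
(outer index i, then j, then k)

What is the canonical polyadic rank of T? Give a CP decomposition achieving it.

rank(T) = 1

Lower bound: T ≠ 0 (e.g. T[0,0,0] = -3), so rank(T) ≥ 1.
Upper bound: the mode-1 fibre T[:,0,0] = [-3, 3] gives a = (1, -1) (primitive direction); the mode-2 fibre T[0,:,0] = [-3, -6, 9] gives b = (1, 2, -3); then c[k] = T[0,0,k] / (a[0]·b[0]) = [-3, -3, 2] / 1 = (-3, -3, 2).
Expanding (1, -1) ⊗ (1, 2, -3) ⊗ (-3, -3, 2) reproduces all 18 entries of T, so T = (1, -1) ⊗ (1, 2, -3) ⊗ (-3, -3, 2) and rank(T) ≤ 1.
These bounds meet, so rank(T) = 1.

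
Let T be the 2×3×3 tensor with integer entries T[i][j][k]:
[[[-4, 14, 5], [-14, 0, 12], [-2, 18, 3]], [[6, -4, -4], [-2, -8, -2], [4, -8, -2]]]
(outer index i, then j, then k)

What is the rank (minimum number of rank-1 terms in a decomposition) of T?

3

Lower bound: the mode-3 unfolding of T (rows indexed by k, columns by (i,j) = (0,0), (0,1), (0,2), (1,0), (1,1), (1,2)) is [[-4, -14, -2, 6, -2, 4], [14, 0, 18, -4, -8, -8], [5, 12, 3, -4, -2, -2]].
There the 3×3 minor on rows k ∈ {0, 1, 2}, columns (i,j) ∈ {(0,0), (0,1), (0,2)} is det [[-4, -14, -2], [14, 0, 18], [5, 12, 3]] = -144 ≠ 0, so this unfolding has rank ≥ 3; CP rank is at least every unfolding rank, so rank(T) ≥ 3. (Unfolding ranks only ever bound the CP rank from below — rank(T) can be strictly larger than all of them — so the matching upper bound has to come from an explicit 3-term decomposition.)
Upper bound: T is a sum of 3 rank-1 terms, T = [1, -1] ⊗ [1, -1, 2] ⊗ [2, 4, -2] + [1, 2] ⊗ [1, -2, 1] ⊗ [2, 2, -1] + [2, -1] ⊗ [1, 1, 1] ⊗ [-4, 4, 4] (written with every a and b primitive with positive leading entry and the scale carried by c; CP decompositions are not unique, and this one is verified by expanding entrywise), so rank(T) ≤ 3.
These bounds meet, so rank(T) = 3.
Check entry T[1,2,0] = 4: (-1)·(2)·(2) + (2)·(1)·(2) + (-1)·(1)·(-4) = 4.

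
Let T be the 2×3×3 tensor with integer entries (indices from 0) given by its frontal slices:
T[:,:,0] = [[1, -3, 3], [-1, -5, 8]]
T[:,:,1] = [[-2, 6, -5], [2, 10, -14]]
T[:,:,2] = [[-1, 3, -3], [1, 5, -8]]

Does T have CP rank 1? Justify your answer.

No

The mode-2 unfolding of T (rows indexed by j, columns by (i,k) = (0,0), (0,1), (0,2), (1,0), (1,1), (1,2)) is [[1, -2, -1, -1, 2, 1], [-3, 6, 3, -5, 10, 5], [3, -5, -3, 8, -14, -8]].
There the 3×3 minor on rows j ∈ {0, 1, 2}, columns (i,k) ∈ {(0,0), (0,1), (1,0)} is det [[1, -2, -1], [-3, 6, -5], [3, -5, 8]] = 8 ≠ 0, so this unfolding has rank ≥ 3; CP rank is at least every unfolding rank, so rank(T) ≥ 3.
In particular rank(T) ≥ 3 > 1, so T is not rank-1.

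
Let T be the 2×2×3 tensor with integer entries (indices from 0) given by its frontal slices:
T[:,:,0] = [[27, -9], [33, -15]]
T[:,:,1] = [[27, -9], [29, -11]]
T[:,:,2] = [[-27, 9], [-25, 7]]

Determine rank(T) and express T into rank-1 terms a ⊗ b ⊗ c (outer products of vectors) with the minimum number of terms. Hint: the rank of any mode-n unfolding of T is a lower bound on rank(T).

rank(T) = 2

Lower bound: in the mode-3 unfolding of T (rows indexed by k, columns by (i,j)) the 2×2 minor on rows k ∈ {0, 1}, columns (i,j) ∈ {(0,0), (1,0)} is det [[27, 33], [27, 29]] = -108 ≠ 0, so that unfolding has rank ≥ 2 and hence rank(T) ≥ 2 (CP rank is at least every unfolding rank, though it can be larger).
Upper bound: with S_k = T[:,:,k], the two rank-1 terms a₁b₁ᵀ, a₂b₂ᵀ are the rank-1 members of the pencil x·S₀ + y·S₁.
det(x·S₀ + y·S₁) is −108·x² − 144·xy − 36·y² = (-36)·(x + y)(3·x + y), vanishing at (x:y) = (1:-1) and (1:-3).
M₁ = S₀ − S₁ = [[0, 0], [4, -4]] = 4·[0, 1][1, -1]ᵀ and M₂ = S₀ − 3·S₁ = [[-54, 18], [-54, 18]] = (-18)·[1, 1][3, -1]ᵀ, so take a₁ = [0, 1], b₁ = [1, -1], a₂ = [1, 1], b₂ = [3, -1].
Each slice is an integer combination of E₁ = a₁b₁ᵀ and E₂ = a₂b₂ᵀ: S₀ = 6·E₁ + 9·E₂, S₁ = 2·E₁ + 9·E₂, S₂ = 2·E₁ − 9·E₂; reading off coefficients, c₁ = [6, 2, 2] and c₂ = [9, 9, -9].
Hence T = [0, 1] ⊗ [1, -1] ⊗ [6, 2, 2] + [1, 1] ⊗ [3, -1] ⊗ [9, 9, -9], so rank(T) ≤ 2.
These bounds meet, so rank(T) = 2.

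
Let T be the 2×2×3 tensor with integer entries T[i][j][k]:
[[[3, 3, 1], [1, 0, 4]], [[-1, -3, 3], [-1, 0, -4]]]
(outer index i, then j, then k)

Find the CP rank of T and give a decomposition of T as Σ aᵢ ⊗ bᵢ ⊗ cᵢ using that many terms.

rank(T) = 3

Lower bound: the mode-3 unfolding of T (rows indexed by k, columns by (i,j) = (0,0), (0,1), (1,0), (1,1)) is [[3, 1, -1, -1], [3, 0, -3, 0], [1, 4, 3, -4]].
There the 3×3 minor on rows k ∈ {0, 1, 2}, columns (i,j) ∈ {(0,0), (0,1), (1,0)} is det [[3, 1, -1], [3, 0, -3], [1, 4, 3]] = 12 ≠ 0, so this unfolding has rank ≥ 3; CP rank is at least every unfolding rank, so rank(T) ≥ 3. (Flattening ranks never certify an upper bound on CP rank; for that we must actually write T with 3 rank-1 terms.)
Upper bound: T is a sum of 3 rank-1 terms, T = (1, -1) ⊗ (1, -1) ⊗ (1, 2, -2) + (1, -1) ⊗ (1, 2) ⊗ (1, 1, 1) + (1, 1) ⊗ (1, 0) ⊗ (1, 0, 2) (written with every a and b primitive with positive leading entry and the scale carried by c; CP decompositions are not unique, and this one is verified by expanding entrywise), so rank(T) ≤ 3.
These bounds meet, so rank(T) = 3.
Check entry T[0,0,0] = 3: (1)·(1)·(1) + (1)·(1)·(1) + (1)·(1)·(1) = 3.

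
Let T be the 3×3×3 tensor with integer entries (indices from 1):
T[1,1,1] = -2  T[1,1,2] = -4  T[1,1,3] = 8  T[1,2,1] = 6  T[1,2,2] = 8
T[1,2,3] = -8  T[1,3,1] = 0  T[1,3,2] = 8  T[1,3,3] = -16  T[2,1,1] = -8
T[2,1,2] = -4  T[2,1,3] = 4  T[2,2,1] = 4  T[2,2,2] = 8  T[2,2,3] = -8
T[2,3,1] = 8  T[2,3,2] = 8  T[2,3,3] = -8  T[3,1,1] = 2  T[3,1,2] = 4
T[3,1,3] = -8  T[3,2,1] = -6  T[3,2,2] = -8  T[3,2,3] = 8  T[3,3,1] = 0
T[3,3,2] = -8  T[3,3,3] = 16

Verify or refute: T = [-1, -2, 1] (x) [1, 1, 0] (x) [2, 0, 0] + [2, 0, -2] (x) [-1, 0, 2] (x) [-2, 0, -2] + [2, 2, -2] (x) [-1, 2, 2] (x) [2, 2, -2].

Yes

Reconstruct entrywise from the claimed factors. For example, T[1,3,1] = 0 and Σₗ aₗ[1]bₗ[3]cₗ[1] = (-1)·(0)·(2) + (2)·(2)·(-2) + (2)·(2)·(2) = 0; checking all 27 entries, every one matches. The claim holds.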